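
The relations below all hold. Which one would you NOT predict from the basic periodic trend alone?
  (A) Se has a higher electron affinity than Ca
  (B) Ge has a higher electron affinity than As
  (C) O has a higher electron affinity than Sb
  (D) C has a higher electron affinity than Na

(B)

The general trend: electron affinity increases across a period and decreases down a group.
(A) Se (period 4, group 16) vs Ca (period 4, group 2): the stated order agrees with the simple trend.
(B) Ge (period 4, group 14) vs As (period 4, group 15): the stated order contradicts the simple trend.
(C) O (period 2, group 16) vs Sb (period 5, group 15): the stated order agrees with the simple trend.
(D) C (period 2, group 14) vs Na (period 3, group 1): the stated order agrees with the simple trend.
The exception is (B): adding an electron to As's half-filled 4p³ is unfavourable, so Ge (4p²) has the more exothermic EA.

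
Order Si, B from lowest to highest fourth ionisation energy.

Si < B

The fourth ionization energy removes an electron from the +3 ion. For each element: Si³⁺ still has 1 valence electron; B³⁺ is the bare [He] core.
Breaking into a closed-shell core is much more expensive than removing a leftover valence electron — B has the largest IE_4 here.
The numbers (kJ/mol): Si 4356, B 25026.
Putting it together, IE_4: Si < B.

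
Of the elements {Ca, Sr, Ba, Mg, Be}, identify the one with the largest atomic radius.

Ba

Be is in period 2, group 2; Mg is in period 3, group 2; Ca is in period 4, group 2; Sr is in period 5, group 2; Ba is in period 6, group 2.
Radius decreases left→right (rising Z_eff, same n) and increases top→bottom (higher n).
All are in group 2, so atomic radius increases down the group.
The largest atomic radius among these belongs to Ba.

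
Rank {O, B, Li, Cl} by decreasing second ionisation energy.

After 1 electron has been removed, what remains? O⁺ still has 5 valence electrons; B⁺ still has 2 valence electrons; Li⁺ is the bare [He] core; Cl⁺ still has 6 valence electrons.
Core electrons are held far more tightly than valence electrons, so Li tops the IE_2 order.
Valence configurations: O⁺ [He]2s²2p³, B⁺ [He]2s², Cl⁺ [Ne]3s²3p⁴.
The numbers (kJ/mol): O 3388, B 2427, Li 7298, Cl 2298.
So the second ionization energies run Cl < B < O < Li.

Li > O > B > Cl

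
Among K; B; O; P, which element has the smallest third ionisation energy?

P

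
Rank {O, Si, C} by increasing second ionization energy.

Si < C < O

Consider each +1 ion: O⁺ still has 5 valence electrons; Si⁺ still has 3 valence electrons; C⁺ still has 3 valence electrons.
All are still removing valence electrons, so compare the +1 ions as you would atoms: IE_2 generally rises across a period (higher Z_eff) and falls down a group (larger shell), subject to the usual subshell exceptions.
Valence configurations: O⁺ [He]2s²2p³, Si⁺ [Ne]3s²3p¹, C⁺ [He]2s²2p¹.
Approximate IE_2 values (kJ/mol): O 3388, Si 1577, C 2353.
Putting it together, IE_2: Si < C < O.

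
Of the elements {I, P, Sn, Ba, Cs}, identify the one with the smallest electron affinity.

Ba

P is in period 3, group 15; Sn is in period 5, group 14; I is in period 5, group 17; Cs is in period 6, group 1; Ba is in period 6, group 2.
Adding an electron releases more energy for atoms nearer the top right (short of the noble gases).
Neither a single period nor a single group — weigh both effects.
Cs > Ba: this pair runs against the simple trend — see the exception note.
P > Cs: relative to Cs, both the across-period and down-group shifts push P's electron affinity up.
Sn > P: this pair runs against the simple trend — see the exception note.
I > Sn: I lies to the right of Sn in period 5, so the across-period effect alone puts I higher.
Note the exception: Cs has a higher electron affinity than Ba, contrary to the simple trend — adding an electron to Ba (ns²) has to open a new, higher-energy np subshell, which is unfavourable.
Note the exception: Sn has a higher electron affinity than P, contrary to the simple trend — adding an electron to P's half-filled np³ subshell costs electron-pairing energy.
Approximate values (kJ/mol): P 72, Sn 107, I 295, Cs 46, Ba 14.
The smallest electron affinity among these belongs to Ba.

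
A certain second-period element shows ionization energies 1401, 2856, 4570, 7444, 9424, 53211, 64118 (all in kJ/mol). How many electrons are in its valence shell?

5

Look for the largest jump between consecutive ionization energies: IE6/IE5 ≈ 5.6, far larger than any earlier ratio.
That jump marks the point where a core electron is being removed. So the atom has 5 valence electrons.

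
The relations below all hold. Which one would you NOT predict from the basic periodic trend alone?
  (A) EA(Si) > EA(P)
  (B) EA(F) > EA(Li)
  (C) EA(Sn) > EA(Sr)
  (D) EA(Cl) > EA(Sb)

(A)

The general trend: electron affinity increases across a period and decreases down a group.
(A) Si (period 3, group 14) vs P (period 3, group 15): the stated order contradicts the simple trend.
(B) F (period 2, group 17) vs Li (period 2, group 1): the stated order agrees with the simple trend.
(C) Sn (period 5, group 14) vs Sr (period 5, group 2): the stated order agrees with the simple trend.
(D) Cl (period 3, group 17) vs Sb (period 5, group 15): the stated order agrees with the simple trend.
The exception is (A): adding an electron to P's half-filled 3p³ is unfavourable, so Si (3p²) has the more exothermic EA.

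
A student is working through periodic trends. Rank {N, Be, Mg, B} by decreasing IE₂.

IE_2 is the cost of taking one more electron from the +1 cation: N⁺ still has 4 valence electrons; Be⁺ still has 1 valence electron; Mg⁺ still has 1 valence electron; B⁺ still has 2 valence electrons.
All are still removing valence electrons, so compare the +1 ions as you would atoms: IE_2 generally rises across a period (higher Z_eff) and falls down a group (larger shell), subject to the usual subshell exceptions.
Valence configurations: N⁺ [He]2s²2p², Be⁺ [He]2s¹, Mg⁺ [Ne]3s¹, B⁺ [He]2s².
Approximate IE_2 values (kJ/mol): N 2856, Be 1757, Mg 1451, B 2427.
Putting it together, IE_2: Mg < Be < B < N.

N > B > Be > Mg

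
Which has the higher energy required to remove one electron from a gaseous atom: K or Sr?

First ionization energy rises across a period (greater Z_eff holds electrons more tightly) and falls down a group (valence electrons are farther from the nucleus).
These sit on a diagonal, where the across-period and down-group effects partly cancel.
Sr > K: the two effects oppose for this pair; the across-period effect wins (550 vs 419 kJ/mol).
For reference (kJ/mol): K 419, Sr 550.
So Sr has the higher energy required to remove one electron from a gaseous atom (Sr > K).

Sr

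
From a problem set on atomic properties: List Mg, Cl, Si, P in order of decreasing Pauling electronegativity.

Cl, P, Si, Mg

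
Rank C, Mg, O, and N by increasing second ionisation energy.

The second ionization energy removes an electron from the +1 ion. For each element: C⁺ still has 3 valence electrons; Mg⁺ still has 1 valence electron; O⁺ still has 5 valence electrons; N⁺ still has 4 valence electrons.
All are still removing valence electrons, so compare the +1 ions as you would atoms: IE_2 generally rises across a period (higher Z_eff) and falls down a group (larger shell), subject to the usual subshell exceptions.
Valence configurations: C⁺ [He]2s²2p¹, Mg⁺ [Ne]3s¹, O⁺ [He]2s²2p³, N⁺ [He]2s²2p².
Approximate IE_2 values (kJ/mol): C 2353, Mg 1451, O 3388, N 2856.
Overall IE_2 order: Mg < C < N < O.

Mg < C < N < O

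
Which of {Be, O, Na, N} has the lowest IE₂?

The second ionization energy removes an electron from the +1 ion. For each element: Be⁺ still has 1 valence electron; O⁺ still has 5 valence electrons; Na⁺ is the bare [Ne] core; N⁺ still has 4 valence electrons.
Pulling an electron out of a noble-gas core costs far more than removing a remaining valence electron, so Na sits at the high end of IE_2.
Valence configurations: Be⁺ [He]2s¹, O⁺ [He]2s²2p³, N⁺ [He]2s²2p².
Approximate IE_2 values (kJ/mol): Be 1757, O 3388, Na 4562, N 2856.
Hence IE_2: Be < N < O < Na.

Be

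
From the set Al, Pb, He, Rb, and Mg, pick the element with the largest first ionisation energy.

First ionization energy rises across a period (greater Z_eff holds electrons more tightly) and falls down a group (valence electrons are farther from the nucleus).
Neither a single period nor a single group — weigh both effects.
Al > Rb: relative to Rb, both the across-period and down-group shifts push Al's first ionization energy up.
Pb > Al: period and group pull opposite ways; the across-period shift dominates (716 vs 578 kJ/mol).
Mg > Pb: period and group pull opposite ways; the down-group shift dominates (738 vs 716 kJ/mol).
He > Mg: both effects reinforce here, so He is clearly the higher of the two.
Note the exception: Mg has a higher first ionization energy than Al, contrary to the simple trend — Al's single 3p electron is easier to remove than one from Mg's filled 3s².
For reference (kJ/mol): He 2372, Mg 738, Al 578, Rb 403, Pb 716.
The largest first ionisation energy among these belongs to He.

He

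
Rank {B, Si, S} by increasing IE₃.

The third ionization energy removes an electron from the +2 ion. For each element: B²⁺ still has 1 valence electron; Si²⁺ still has 2 valence electrons; S²⁺ still has 4 valence electrons.
All are still removing valence electrons, so compare the +2 ions as you would atoms: IE_3 generally rises across a period (higher Z_eff) and falls down a group (larger shell), subject to the usual subshell exceptions.
Valence configurations: B²⁺ [He]2s¹, Si²⁺ [Ne]3s², S²⁺ [Ne]3s²3p².
Tabulated IE_3 (kJ/mol): B 3660, Si 3232, S 3357.
Overall IE_3 order: Si < S < B.

Si < S < B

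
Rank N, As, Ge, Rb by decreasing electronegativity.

N, As, Ge, Rb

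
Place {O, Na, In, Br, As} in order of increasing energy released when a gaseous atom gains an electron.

In < Na < As < O < Br

O is in period 2, group 16; Na is in period 3, group 1; As is in period 4, group 15; Br is in period 4, group 17; In is in period 5, group 13.
Electron affinity generally becomes more exothermic across a period toward the halogens and less exothermic down a group.
Neither a single period nor a single group — weigh both effects.
Na > In: period and group pull opposite ways; the down-group shift dominates (53 vs 29 kJ/mol).
As > Na: the two effects oppose for this pair; the across-period effect wins (78 vs 53 kJ/mol).
O > As: relative to As, both the across-period and down-group shifts push O's electron affinity up.
Br > O: the two effects oppose for this pair; the across-period effect wins (325 vs 141 kJ/mol).
Tabulated electron affinity (kJ/mol): O 141, Na 53, As 78, Br 325, In 29.
So from lowest to highest: In < Na < As < O < Br.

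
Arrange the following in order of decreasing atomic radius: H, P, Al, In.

H is in period 1, group 1; Al is in period 3, group 13; P is in period 3, group 15; In is in period 5, group 13.
Across a period the added protons contract the valence shell; down a group each new principal shell makes the atom larger.
Neither a single period nor a single group — weigh both effects.
P > H: period and group pull opposite ways; the down-group shift dominates (111 vs 32 pm).
Al > P: Al lies to the left of P in period 3, so the across-period effect alone puts Al larger.
In > Al: they share group 13; the group trend gives In the larger value.
For reference (pm): H 32, Al 126, P 111, In 142.
So from largest to smallest: In > Al > P > H.

In > Al > P > H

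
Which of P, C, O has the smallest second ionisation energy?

Consider each +1 ion: P⁺ still has 4 valence electrons; C⁺ still has 3 valence electrons; O⁺ still has 5 valence electrons.
All are still removing valence electrons, so compare the +1 ions as you would atoms: IE_2 generally rises across a period (higher Z_eff) and falls down a group (larger shell), subject to the usual subshell exceptions.
Valence configurations: P⁺ [Ne]3s²3p², C⁺ [He]2s²2p¹, O⁺ [He]2s²2p³.
Tabulated IE_2 (kJ/mol): P 1907, C 2353, O 3388.
Putting it together, IE_2: P < C < O.

P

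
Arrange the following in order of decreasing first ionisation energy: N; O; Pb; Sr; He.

Across a period the outer electron is held more tightly (higher IE₁); down a group it sits in a higher shell, more shielded, and comes off more easily.
Neither a single period nor a single group — weigh both effects.
Pb > Sr: the two effects oppose for this pair; the across-period effect wins (716 vs 550 kJ/mol).
O > Pb: both effects reinforce here, so O is clearly the higher of the two.
N > O: this pair runs against the simple trend — see the exception note.
He > N: both effects reinforce here, so He is clearly the higher of the two.
Note the exception: N has a higher first ionization energy than O, contrary to the simple trend — pairing an electron in O's 2p⁴ costs repulsion energy, so O ionizes more easily than half-filled N (2p³).
For reference (kJ/mol): He 2372, N 1402, O 1314, Sr 550, Pb 716.
So from highest to lowest: He > N > O > Pb > Sr.

He > N > O > Pb > Sr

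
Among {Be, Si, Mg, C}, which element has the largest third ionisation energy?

Be

IE_3 is the cost of taking one more electron from the +2 cation: Be²⁺ is the bare [He] core; Si²⁺ still has 2 valence electrons; Mg²⁺ is the bare [Ne] core; C²⁺ still has 2 valence electrons.
Pulling an electron out of a noble-gas core costs far more than removing a remaining valence electron, so Mg and Be sit at the high end of IE_3.
Valence configurations: Si²⁺ [Ne]3s², C²⁺ [He]2s².
Approximate IE_3 values (kJ/mol): Be 14849, Si 3232, Mg 7733, C 4620.
So the third ionization energies run Si < C < Mg < Be.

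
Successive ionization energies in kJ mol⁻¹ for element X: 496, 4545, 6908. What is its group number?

Group 1

Look for the largest jump between consecutive ionization energies: IE2/IE1 ≈ 9.2, far larger than any earlier ratio.
That jump marks the point where a core electron is being removed. So the atom has 1 valence electron.
A main-group element with 1 valence electron is in group 1.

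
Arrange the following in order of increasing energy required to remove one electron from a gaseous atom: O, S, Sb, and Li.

Li < Sb < S < O

Li is in period 2, group 1; O is in period 2, group 16; S is in period 3, group 16; Sb is in period 5, group 15.
IE₁ increases left→right with effective nuclear charge and decreases top→bottom as the valence shell moves farther out.
Here both period and group differ, so the two effects have to be weighed against each other.
Sb > Li: the two effects oppose for this pair; the across-period effect wins (831 vs 520 kJ/mol).
S > Sb: both effects reinforce here, so S is clearly the higher of the two.
O > S: they share group 16; the group trend gives O the larger value.
For reference (kJ/mol): Li 520, O 1314, S 1000, Sb 831.
So from lowest to highest: Li < Sb < S < O.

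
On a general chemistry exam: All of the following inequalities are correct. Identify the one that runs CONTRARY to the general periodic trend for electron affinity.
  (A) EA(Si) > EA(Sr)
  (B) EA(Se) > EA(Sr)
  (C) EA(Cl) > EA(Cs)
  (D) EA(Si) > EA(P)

The general trend: electron affinity increases across a period and decreases down a group.
(A) Si (period 3, group 14) vs Sr (period 5, group 2): the stated order agrees with the simple trend.
(B) Se (period 4, group 16) vs Sr (period 5, group 2): the stated order agrees with the simple trend.
(C) Cl (period 3, group 17) vs Cs (period 6, group 1): the stated order agrees with the simple trend.
(D) Si (period 3, group 14) vs P (period 3, group 15): the stated order contradicts the simple trend.
The exception is (D): adding an electron to P's half-filled 3p³ is unfavourable, so Si (3p²) has the more exothermic EA.

(D)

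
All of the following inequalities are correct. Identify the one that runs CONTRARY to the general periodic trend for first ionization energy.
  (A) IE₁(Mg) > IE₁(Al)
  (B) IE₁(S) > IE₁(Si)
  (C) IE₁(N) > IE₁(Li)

(A)

The general trend: first ionization energy increases across a period and decreases down a group.
(A) Mg (period 3, group 2) vs Al (period 3, group 13): the stated order contradicts the simple trend.
(B) S (period 3, group 16) vs Si (period 3, group 14): the stated order agrees with the simple trend.
(C) N (period 2, group 15) vs Li (period 2, group 1): the stated order agrees with the simple trend.
The exception is (A): Al's single 3p electron is easier to remove than one from Mg's filled 3s².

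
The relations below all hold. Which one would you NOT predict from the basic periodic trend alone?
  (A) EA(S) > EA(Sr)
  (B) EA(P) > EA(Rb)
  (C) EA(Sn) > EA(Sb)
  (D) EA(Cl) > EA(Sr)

The general trend: electron affinity increases across a period and decreases down a group.
(A) S (period 3, group 16) vs Sr (period 5, group 2): the stated order agrees with the simple trend.
(B) P (period 3, group 15) vs Rb (period 5, group 1): the stated order agrees with the simple trend.
(C) Sn (period 5, group 14) vs Sb (period 5, group 15): the stated order contradicts the simple trend.
(D) Cl (period 3, group 17) vs Sr (period 5, group 2): the stated order agrees with the simple trend.
The exception is (C): adding an electron to Sb's half-filled 5p³ is unfavourable, so Sn has the more exothermic EA.

(C)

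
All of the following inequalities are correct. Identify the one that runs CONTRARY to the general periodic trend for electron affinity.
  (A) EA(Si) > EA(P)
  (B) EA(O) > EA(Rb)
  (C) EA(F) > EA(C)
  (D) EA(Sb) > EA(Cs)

(A)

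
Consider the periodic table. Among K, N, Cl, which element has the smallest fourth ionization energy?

After 3 electrons have been removed, what remains? K³⁺ is already 2 electrons into the core; N³⁺ still has 2 valence electrons; Cl³⁺ still has 4 valence electrons.
Usually core removal costs more than valence removal, but here the competition is close: a tightly held n=2 valence electron can cost more to remove than an n=3 core electron, so the actual values have to decide it.
Valence configurations: N³⁺ [He]2s², Cl³⁺ [Ne]3s²3p².
Tabulated IE_4 (kJ/mol): K 5877, N 7475, Cl 5159.
Hence IE_4: Cl < K < N.

Cl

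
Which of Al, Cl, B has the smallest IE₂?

The second ionization energy removes an electron from the +1 ion. For each element: Al⁺ still has 2 valence electrons; Cl⁺ still has 6 valence electrons; B⁺ still has 2 valence electrons.
All are still removing valence electrons, so compare the +1 ions as you would atoms: IE_2 generally rises across a period (higher Z_eff) and falls down a group (larger shell), subject to the usual subshell exceptions.
Valence configurations: Al⁺ [Ne]3s², Cl⁺ [Ne]3s²3p⁴, B⁺ [He]2s².
The numbers (kJ/mol): Al 1817, Cl 2298, B 2427.
Hence IE_2: Al < Cl < B.

Al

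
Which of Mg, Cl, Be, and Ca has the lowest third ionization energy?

IE_3 is the cost of taking one more electron from the +2 cation: Mg²⁺ is the bare [Ne] core; Cl²⁺ still has 5 valence electrons; Be²⁺ is the bare [He] core; Ca²⁺ is the bare [Ar] core.
Core electrons are held far more tightly than valence electrons, so Ca, Mg and Be top the IE_3 order.
Tabulated IE_3 (kJ/mol): Mg 7733, Cl 3822, Be 14849, Ca 4912.
Overall IE_3 order: Cl < Ca < Mg < Be.

Cl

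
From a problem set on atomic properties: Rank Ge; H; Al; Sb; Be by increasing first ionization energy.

Al, Ge, Sb, Be, H

H is in period 1, group 1; Be is in period 2, group 2; Al is in period 3, group 13; Ge is in period 4, group 14; Sb is in period 5, group 15.
IE₁ increases left→right with effective nuclear charge and decreases top→bottom as the valence shell moves farther out.
A diagonal step moves right (one effect) and down (the opposite effect) at once.
Ge > Al: period and group pull opposite ways; the across-period shift dominates (762 vs 578 kJ/mol).
Sb > Ge: period and group pull opposite ways; the across-period shift dominates (831 vs 762 kJ/mol).
Be > Sb: period and group pull opposite ways; the down-group shift dominates (900 vs 831 kJ/mol).
H > Be: period and group pull opposite ways; the down-group shift dominates (1312 vs 900 kJ/mol).
Approximate values (kJ/mol): H 1312, Be 900, Al 578, Ge 762, Sb 831.
So from lowest to highest: Al < Ge < Sb < Be < H.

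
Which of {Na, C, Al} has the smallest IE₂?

After 1 electron has been removed, what remains? Na⁺ is the bare [Ne] core; C⁺ still has 3 valence electrons; Al⁺ still has 2 valence electrons.
Core electrons are held far more tightly than valence electrons, so Na tops the IE_2 order.
Valence configurations: C⁺ [He]2s²2p¹, Al⁺ [Ne]3s².
The numbers (kJ/mol): Na 4562, C 2353, Al 1817.
Overall IE_2 order: Al < C < Na.

Al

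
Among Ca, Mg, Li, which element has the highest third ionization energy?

Li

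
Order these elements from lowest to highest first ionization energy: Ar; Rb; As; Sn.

IE₁ increases left→right with effective nuclear charge and decreases top→bottom as the valence shell moves farther out.
These span different periods and groups, so the two trends combine.
Sn > Rb: Sn lies to the right of Rb in period 5, so the across-period effect alone puts Sn higher.
As > Sn: relative to Sn, both the across-period and down-group shifts push As's first ionization energy up.
Ar > As: both effects reinforce here, so Ar is clearly the higher of the two.
Approximate values (kJ/mol): Ar 1521, As 947, Rb 403, Sn 709.
So from lowest to highest: Rb < Sn < As < Ar.

Rb, Sn, As, Ar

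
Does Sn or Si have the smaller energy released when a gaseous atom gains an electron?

Sn

Si is in period 3, group 14; Sn is in period 5, group 14.
Atoms with high Z_eff and room in the valence shell (especially the halogens) have the most exothermic electron affinities.
All are in group 14, so electron affinity increases up the group.
So Sn has the smaller energy released when a gaseous atom gains an electron (Sn < Si).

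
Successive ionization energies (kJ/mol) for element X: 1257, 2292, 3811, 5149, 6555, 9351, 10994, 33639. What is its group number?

Look for the largest jump between consecutive ionization energies: IE8/IE7 ≈ 3.1, far larger than any earlier ratio.
That jump marks the point where a core electron is being removed. So the atom has 7 valence electrons.
A main-group element with 7 valence electrons is in group 17.

Group 17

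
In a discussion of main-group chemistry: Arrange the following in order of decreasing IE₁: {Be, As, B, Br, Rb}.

Br > As > Be > B > Rb

Removing the outermost electron gets harder across a period and easier down a group.
These span different periods and groups, so the two trends combine.
B > Rb: relative to Rb, both the across-period and down-group shifts push B's first ionization energy up.
Be > B: this pair runs against the simple trend — see the exception note.
As > Be: the two effects oppose for this pair; the across-period effect wins (947 vs 900 kJ/mol).
Br > As: Br lies to the right of As in period 4, so the across-period effect alone puts Br higher.
Note the exception: Be has a higher first ionization energy than B, contrary to the simple trend — removing B's lone 2p electron is easier than breaking Be's filled 2s².
Tabulated first ionization energy (kJ/mol): Be 900, B 801, As 947, Br 1140, Rb 403.
So from highest to lowest: Br > As > Be > B > Rb.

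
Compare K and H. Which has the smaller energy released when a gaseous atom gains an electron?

K

H is in period 1, group 1; K is in period 4, group 1.
Electron affinity generally becomes more exothermic across a period toward the halogens and less exothermic down a group.
All are in group 1, so electron affinity increases up the group.
So K has the smaller energy released when a gaseous atom gains an electron (K < H).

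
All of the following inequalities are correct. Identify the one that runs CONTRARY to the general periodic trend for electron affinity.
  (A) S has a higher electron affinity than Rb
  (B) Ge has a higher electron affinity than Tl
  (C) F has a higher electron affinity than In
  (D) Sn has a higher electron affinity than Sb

The general trend: electron affinity increases across a period and decreases down a group.
(A) S (period 3, group 16) vs Rb (period 5, group 1): the stated order agrees with the simple trend.
(B) Ge (period 4, group 14) vs Tl (period 6, group 13): the stated order agrees with the simple trend.
(C) F (period 2, group 17) vs In (period 5, group 13): the stated order agrees with the simple trend.
(D) Sn (period 5, group 14) vs Sb (period 5, group 15): the stated order contradicts the simple trend.
The exception is (D): adding an electron to Sb's half-filled 5p³ is unfavourable, so Sn has the more exothermic EA.

(D)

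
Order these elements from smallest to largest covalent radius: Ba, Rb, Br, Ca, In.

Moving right in a period, electrons are added to the same shell under a stronger nuclear pull, so atoms get smaller; moving down, a new shell is opened and atoms get larger.
Neither a single period nor a single group — weigh both effects.
In > Br: both effects reinforce here, so In is clearly the larger of the two.
Ca > In: period and group pull opposite ways; the across-period shift dominates (171 vs 142 pm).
Ba > Ca: Ba sits below Ca in group 2, so the down-group effect alone puts Ba larger.
Rb > Ba: period and group pull opposite ways; the across-period shift dominates (210 vs 196 pm).
Approximate values (pm): Ca 171, Br 114, Rb 210, In 142, Ba 196.
So from smallest to largest: Br < In < Ca < Ba < Rb.

Br, In, Ca, Ba, Rb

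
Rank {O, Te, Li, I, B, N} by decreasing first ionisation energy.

N > O > I > Te > B > Li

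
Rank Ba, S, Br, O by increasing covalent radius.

O is in period 2, group 16; S is in period 3, group 16; Br is in period 4, group 17; Ba is in period 6, group 2.
Atomic radius shrinks across a period as nuclear charge pulls the same shell inward, and grows down a group as new shells are added.
Here both period and group differ, so the two effects have to be weighed against each other.
S > O: S sits below O in group 16, so the down-group effect alone puts S larger.
Br > S: the two effects oppose for this pair; the down-group effect wins (114 vs 103 pm).
Ba > Br: relative to Br, both the across-period and down-group shifts push Ba's atomic radius up.
For reference (pm): O 63, S 103, Br 114, Ba 196.
So from smallest to largest: O < S < Br < Ba.

O < S < Br < Ba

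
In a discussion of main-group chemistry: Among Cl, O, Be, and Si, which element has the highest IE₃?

The third ionization energy removes an electron from the +2 ion. For each element: Cl²⁺ still has 5 valence electrons; O²⁺ still has 4 valence electrons; Be²⁺ is the bare [He] core; Si²⁺ still has 2 valence electrons.
Pulling an electron out of a noble-gas core costs far more than removing a remaining valence electron, so Be sits at the high end of IE_3.
Valence configurations: Cl²⁺ [Ne]3s²3p³, O²⁺ [He]2s²2p², Si²⁺ [Ne]3s².
The numbers (kJ/mol): Cl 3822, O 5300, Be 14849, Si 3232.
Hence IE_3: Si < Cl < O < Be.

Be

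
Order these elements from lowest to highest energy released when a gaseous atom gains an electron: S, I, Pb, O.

Pb < O < S < I

O is in period 2, group 16; S is in period 3, group 16; I is in period 5, group 17; Pb is in period 6, group 14.
Electron affinity generally becomes more exothermic across a period toward the halogens and less exothermic down a group.
These span different periods and groups, so the two trends combine.
O > Pb: both effects reinforce here, so O is clearly the higher of the two.
S > O: this pair runs against the simple trend — see the exception note.
I > S: the two effects oppose for this pair; the across-period effect wins (295 vs 200 kJ/mol).
Note the exception: S has a higher electron affinity than O, contrary to the simple trend — the compact 2p subshell of O repels the added electron more than S's larger 3p does.
Approximate values (kJ/mol): O 141, S 200, I 295, Pb 35.
So from lowest to highest: Pb < O < S < I.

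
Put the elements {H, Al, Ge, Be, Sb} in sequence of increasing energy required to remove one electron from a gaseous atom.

Al < Ge < Sb < Be < H

H is in period 1, group 1; Be is in period 2, group 2; Al is in period 3, group 13; Ge is in period 4, group 14; Sb is in period 5, group 15.
IE₁ increases left→right with effective nuclear charge and decreases top→bottom as the valence shell moves farther out.
These sit on a diagonal, where the across-period and down-group effects partly cancel.
Ge > Al: the two effects oppose for this pair; the across-period effect wins (762 vs 578 kJ/mol).
Sb > Ge: the two effects oppose for this pair; the across-period effect wins (831 vs 762 kJ/mol).
Be > Sb: period and group pull opposite ways; the down-group shift dominates (900 vs 831 kJ/mol).
H > Be: period and group pull opposite ways; the down-group shift dominates (1312 vs 900 kJ/mol).
Tabulated first ionization energy (kJ/mol): H 1312, Be 900, Al 578, Ge 762, Sb 831.
So from lowest to highest: Al < Ge < Sb < Be < H.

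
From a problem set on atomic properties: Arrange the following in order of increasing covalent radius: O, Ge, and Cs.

O is in period 2, group 16; Ge is in period 4, group 14; Cs is in period 6, group 1.
Atomic radius shrinks across a period as nuclear charge pulls the same shell inward, and grows down a group as new shells are added.
Here both period and group differ, so the two effects have to be weighed against each other.
Ge > O: both effects reinforce here, so Ge is clearly the larger of the two.
Cs > Ge: both effects reinforce here, so Cs is clearly the larger of the two.
Tabulated atomic radius (pm): O 63, Ge 121, Cs 232.
So from smallest to largest: O < Ge < Cs.

O < Ge < Cs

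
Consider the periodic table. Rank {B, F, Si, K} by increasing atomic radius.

Radius decreases left→right (rising Z_eff, same n) and increases top→bottom (higher n).
These span different periods and groups, so the two trends combine.
B > F: B lies to the left of F in period 2, so the across-period effect alone puts B larger.
Si > B: period and group pull opposite ways; the down-group shift dominates (116 vs 85 pm).
K > Si: relative to Si, both the across-period and down-group shifts push K's atomic radius up.
Approximate values (pm): B 85, F 64, Si 116, K 196.
So from smallest to largest: F < B < Si < K.

F < B < Si < K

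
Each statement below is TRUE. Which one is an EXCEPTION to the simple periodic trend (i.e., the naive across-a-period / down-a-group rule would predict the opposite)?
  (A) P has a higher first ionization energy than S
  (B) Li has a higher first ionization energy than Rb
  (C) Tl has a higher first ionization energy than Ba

(A)

The general trend: first ionization energy increases across a period and decreases down a group.
(A) P (period 3, group 15) vs S (period 3, group 16): the stated order contradicts the simple trend.
(B) Li (period 2, group 1) vs Rb (period 5, group 1): the stated order agrees with the simple trend.
(C) Tl (period 6, group 13) vs Ba (period 6, group 2): the stated order agrees with the simple trend.
The exception is (A): S (3p⁴) ionizes more easily than half-filled P (3p³) because the paired 3p electron in S is pushed out by e⁻–e⁻ repulsion.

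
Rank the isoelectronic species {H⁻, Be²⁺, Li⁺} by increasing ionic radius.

All of these have 2 electrons, so size is governed by nuclear charge alone: the more protons, the stronger the pull on the same electron cloud, and the smaller the ion.
Nuclear charges: Be²⁺ (Z=4), Li⁺ (Z=3), H⁻ (Z=1).
Smallest to largest: Be²⁺ < Li⁺ < H⁻.

Be²⁺ < Li⁺ < H⁻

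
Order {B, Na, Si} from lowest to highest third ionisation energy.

The third ionization energy removes an electron from the +2 ion. For each element: B²⁺ still has 1 valence electron; Na²⁺ is already 1 electron into the core; Si²⁺ still has 2 valence electrons.
Breaking into a closed-shell core is much more expensive than removing a leftover valence electron — Na has the largest IE_3 here.
Valence configurations: B²⁺ [He]2s¹, Si²⁺ [Ne]3s².
The numbers (kJ/mol): B 3660, Na 6910, Si 3232.
Hence IE_3: Si < B < Na.

Si, B, Na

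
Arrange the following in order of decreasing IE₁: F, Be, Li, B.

F, Be, B, Li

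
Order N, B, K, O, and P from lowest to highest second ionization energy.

P, B, N, K, O

Consider each +1 ion: N⁺ still has 4 valence electrons; B⁺ still has 2 valence electrons; K⁺ is the bare [Ar] core; O⁺ still has 5 valence electrons; P⁺ still has 4 valence electrons.
Usually core removal costs more than valence removal, but here the competition is close: a tightly held n=2 valence electron can cost more to remove than an n=3 core electron, so the actual values have to decide it.
Valence configurations: N⁺ [He]2s²2p², B⁺ [He]2s², O⁺ [He]2s²2p³, P⁺ [Ne]3s²3p².
The numbers (kJ/mol): N 2856, B 2427, K 3052, O 3388, P 1907.
Putting it together, IE_2: P < B < N < K < O.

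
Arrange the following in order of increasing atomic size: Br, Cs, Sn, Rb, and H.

H < Br < Sn < Rb < Cs

H is in period 1, group 1; Br is in period 4, group 17; Rb is in period 5, group 1; Sn is in period 5, group 14; Cs is in period 6, group 1.
Across a period the added protons contract the valence shell; down a group each new principal shell makes the atom larger.
Neither a single period nor a single group — weigh both effects.
Br > H: the two effects oppose for this pair; the down-group effect wins (114 vs 32 pm).
Sn > Br: both effects reinforce here, so Sn is clearly the larger of the two.
Rb > Sn: Rb lies to the left of Sn in period 5, so the across-period effect alone puts Rb larger.
Cs > Rb: they share group 1; the group trend gives Cs the larger value.
For reference (pm): H 32, Br 114, Rb 210, Sn 140, Cs 232.
So from smallest to largest: H < Br < Sn < Rb < Cs.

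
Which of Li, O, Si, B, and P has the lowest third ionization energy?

P

Consider each +2 ion: Li²⁺ is already 1 electron into the core; O²⁺ still has 4 valence electrons; Si²⁺ still has 2 valence electrons; B²⁺ still has 1 valence electron; P²⁺ still has 3 valence electrons.
Core electrons are held far more tightly than valence electrons, so Li tops the IE_3 order.
Valence configurations: O²⁺ [He]2s²2p², Si²⁺ [Ne]3s², B²⁺ [He]2s¹, P²⁺ [Ne]3s²3p¹.
P²⁺ loses a lone 3p electron whereas Si²⁺ must break into a filled 3s² pair, so IE_3(Si) > IE_3(P) even though P has the higher nuclear charge.
Approximate IE_3 values (kJ/mol): Li 11815, O 5300, Si 3232, B 3660, P 2914.
Hence IE_3: P < Si < B < O < Li.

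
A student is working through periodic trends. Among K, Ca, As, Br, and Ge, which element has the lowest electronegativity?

K

K is in period 4, group 1; Ca is in period 4, group 2; Ge is in period 4, group 14; As is in period 4, group 15; Br is in period 4, group 17.
Electronegativity increases across a period and decreases down a group, tracking effective nuclear charge and atomic size.
All lie in period 4, so electronegativity increases left to right.
The lowest electronegativity among these belongs to K.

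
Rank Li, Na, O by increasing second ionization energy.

O < Na < Li

The second ionization energy removes an electron from the +1 ion. For each element: Li⁺ is the bare [He] core; Na⁺ is the bare [Ne] core; O⁺ still has 5 valence electrons.
Breaking into a closed-shell core is much more expensive than removing a leftover valence electron — Na and Li have the largest IE_2 here.
Approximate IE_2 values (kJ/mol): Li 7298, Na 4562, O 3388.
Overall IE_2 order: O < Na < Li.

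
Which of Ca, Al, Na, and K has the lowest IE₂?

Ca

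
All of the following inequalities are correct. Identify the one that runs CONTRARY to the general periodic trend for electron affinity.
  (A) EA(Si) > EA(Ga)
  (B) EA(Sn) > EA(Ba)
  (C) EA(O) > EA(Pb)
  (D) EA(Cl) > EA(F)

(D)

The general trend: electron affinity increases across a period and decreases down a group.
(A) Si (period 3, group 14) vs Ga (period 4, group 13): the stated order agrees with the simple trend.
(B) Sn (period 5, group 14) vs Ba (period 6, group 2): the stated order agrees with the simple trend.
(C) O (period 2, group 16) vs Pb (period 6, group 14): the stated order agrees with the simple trend.
(D) Cl (period 3, group 17) vs F (period 2, group 17): the stated order contradicts the simple trend.
The exception is (D): F's small 2p subshell makes the incoming electron feel strong e⁻–e⁻ repulsion, so Cl actually releases more energy on gaining an electron.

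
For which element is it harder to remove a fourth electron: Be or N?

Be

After 3 electrons have been removed, what remains? Be³⁺ is already 1 electron into the core; N³⁺ still has 2 valence electrons.
Core electrons are held far more tightly than valence electrons, so Be tops the IE_4 order.
The numbers (kJ/mol): Be 21007, N 7475.
Overall IE_4 order: N < Be.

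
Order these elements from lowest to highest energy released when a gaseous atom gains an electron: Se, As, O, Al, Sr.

Sr, Al, As, O, Se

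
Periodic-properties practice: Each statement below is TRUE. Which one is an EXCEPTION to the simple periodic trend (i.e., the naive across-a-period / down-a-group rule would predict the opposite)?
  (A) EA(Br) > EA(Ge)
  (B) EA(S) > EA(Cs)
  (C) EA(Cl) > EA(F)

(C)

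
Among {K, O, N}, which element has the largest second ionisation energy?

Consider each +1 ion: K⁺ is the bare [Ar] core; O⁺ still has 5 valence electrons; N⁺ still has 4 valence electrons.
Usually core removal costs more than valence removal, but here the competition is close: a tightly held n=2 valence electron can cost more to remove than an n=3 core electron, so the actual values have to decide it.
Valence configurations: O⁺ [He]2s²2p³, N⁺ [He]2s²2p².
Approximate IE_2 values (kJ/mol): K 3052, O 3388, N 2856.
Putting it together, IE_2: N < K < O.

O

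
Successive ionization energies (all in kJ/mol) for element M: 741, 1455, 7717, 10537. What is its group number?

Look for the largest jump between consecutive ionization energies: IE3/IE2 ≈ 5.3, far larger than any earlier ratio.
That jump marks the point where a core electron is being removed. So the atom has 2 valence electrons.
A main-group element with 2 valence electrons is in group 2.

Group 2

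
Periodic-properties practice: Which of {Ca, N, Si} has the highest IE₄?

N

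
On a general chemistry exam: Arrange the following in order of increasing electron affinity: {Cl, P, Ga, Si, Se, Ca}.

Ca < Ga < P < Si < Se < Cl

Electron affinity generally becomes more exothermic across a period toward the halogens and less exothermic down a group.
Neither a single period nor a single group — weigh both effects.
Ga > Ca: both are in period 4; the period trend gives Ga the larger value.
P > Ga: both effects reinforce here, so P is clearly the higher of the two.
Si > P: this pair runs against the simple trend — see the exception note.
Se > Si: period and group pull opposite ways; the across-period shift dominates (195 vs 134 kJ/mol).
Cl > Se: relative to Se, both the across-period and down-group shifts push Cl's electron affinity up.
Note the exception: Si has a higher electron affinity than P, contrary to the simple trend — adding an electron to P's half-filled 3p³ is unfavourable, so Si (3p²) has the more exothermic EA.
Tabulated electron affinity (kJ/mol): Si 134, P 72, Cl 349, Ca 2, Ga 29, Se 195.
So from lowest to highest: Ca < Ga < P < Si < Se < Cl.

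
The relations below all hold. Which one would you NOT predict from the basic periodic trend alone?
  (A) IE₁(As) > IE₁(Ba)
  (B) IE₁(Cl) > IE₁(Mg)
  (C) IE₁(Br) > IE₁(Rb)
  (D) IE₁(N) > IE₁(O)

The general trend: first ionisation energy increases across a period and decreases down a group.
(A) As (period 4, group 15) vs Ba (period 6, group 2): the stated order agrees with the simple trend.
(B) Cl (period 3, group 17) vs Mg (period 3, group 2): the stated order agrees with the simple trend.
(C) Br (period 4, group 17) vs Rb (period 5, group 1): the stated order agrees with the simple trend.
(D) N (period 2, group 15) vs O (period 2, group 16): the stated order contradicts the simple trend.
The exception is (D): pairing an electron in O's 2p⁴ costs repulsion energy, so O ionizes more easily than half-filled N (2p³).

(D)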